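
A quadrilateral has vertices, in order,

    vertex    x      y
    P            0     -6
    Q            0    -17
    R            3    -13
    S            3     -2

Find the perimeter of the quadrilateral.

32

|PQ| = √((0)² + (-11)²) = √121 = 11
|QR| = √((3)² + (4)²) = √25 = 5
|RS| = √((0)² + (11)²) = √121 = 11
|SP| = √((-3)² + (-4)²) = √25 = 5
Perimeter = 11 + 5 + 11 + 5 = 32.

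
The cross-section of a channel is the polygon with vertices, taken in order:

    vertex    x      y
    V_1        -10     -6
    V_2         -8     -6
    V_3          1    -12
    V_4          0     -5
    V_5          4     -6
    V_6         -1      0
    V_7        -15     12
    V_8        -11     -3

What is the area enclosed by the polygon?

162

Apply the surveyor's formula: 2A = Σ (x_i·y_{i+1} − x_{i+1}·y_i), indices taken mod 8.
Σ = (12) + (102) + (-5) + (20) + (-6) + (-12) + (177) + (36) = 324
Area = |Σ|/2 = 162.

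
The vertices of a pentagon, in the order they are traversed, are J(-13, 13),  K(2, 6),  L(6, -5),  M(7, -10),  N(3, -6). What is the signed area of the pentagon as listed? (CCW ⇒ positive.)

Cross-terms: -104, -46, -25, -12, -39  ⇒  Σ = -226
Signed area = Σ/2 = -113 (negative ⇒ clockwise traversal).

-113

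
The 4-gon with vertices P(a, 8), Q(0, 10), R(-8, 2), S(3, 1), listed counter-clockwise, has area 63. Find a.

4

The doubled signed area Σ (x_i y_{i+1} − x_{i+1} y_i) is linear in a.
With a=0 it equals 90; the coefficient of a is 9 (from the two edges through P).
So 9·a + 90 = 2·63 = 126 ⇒ a = 4.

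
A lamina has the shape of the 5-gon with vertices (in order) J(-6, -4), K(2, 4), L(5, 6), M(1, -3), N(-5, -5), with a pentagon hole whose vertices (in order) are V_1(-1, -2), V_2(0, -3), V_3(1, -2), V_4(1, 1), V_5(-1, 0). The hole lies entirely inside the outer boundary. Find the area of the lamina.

31.5

Outer boundary:
Apply the shoelace (surveyor's) formula: 2A = Σ (x_i·y_{i+1} − x_{i+1}·y_i), indices taken mod 5.
Σ = (-16) + (-8) + (-21) + (-20) + (-10) = -75
Area = |Σ|/2 = 37.5.
Hole:
Σ = (3) + (3) + (3) + (1) + (2) = 12
Area = |Σ|/2 = 6.
Net area = 37.5 − 6 = 31.5.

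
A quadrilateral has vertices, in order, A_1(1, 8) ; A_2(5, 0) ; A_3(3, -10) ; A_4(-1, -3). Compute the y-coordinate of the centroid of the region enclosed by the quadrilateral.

Apply the shoelace formula. First the cross-terms c_i = x_i·y_{i+1} − x_{i+1}·y_i:
  -40, -50, -19, -5  ⇒  2A = -114, A = -57.
Then Σ (y_i + y_{i+1})·c_i = 402, so ȳ = 402 / (6·(-57)) = -67/57.

-67/57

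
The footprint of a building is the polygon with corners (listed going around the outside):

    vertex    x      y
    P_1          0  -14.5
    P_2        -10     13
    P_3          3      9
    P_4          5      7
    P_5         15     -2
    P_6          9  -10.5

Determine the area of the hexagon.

Apply the surveyor's formula: 2A = Σ (x_i·y_{i+1} − x_{i+1}·y_i), indices taken mod 6.
Σ = (-145) + (-129) + (-24) + (-115) + (-139.5) + (-130.5) = -683
Area = |Σ|/2 = 341.5.

341.5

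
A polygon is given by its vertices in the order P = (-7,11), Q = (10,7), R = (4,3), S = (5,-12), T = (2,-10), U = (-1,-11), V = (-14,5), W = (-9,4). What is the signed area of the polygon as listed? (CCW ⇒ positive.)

Apply Gauss's area formula: 2A = Σ (x_i·y_{i+1} − x_{i+1}·y_i), indices taken mod 8.
Cross-terms: -159, 2, -63, -26, -32, -159, -11, -71  ⇒  Σ = -519
Signed area = Σ/2 = -259.5 (negative ⇒ clockwise traversal).

-259.5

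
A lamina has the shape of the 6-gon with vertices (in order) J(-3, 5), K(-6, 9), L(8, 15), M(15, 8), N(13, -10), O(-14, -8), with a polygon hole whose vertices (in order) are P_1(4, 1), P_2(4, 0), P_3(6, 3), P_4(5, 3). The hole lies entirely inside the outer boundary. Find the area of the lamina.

454

Outer boundary:
Apply the shoelace (surveyor's) formula: 2A = Σ (x_i·y_{i+1} − x_{i+1}·y_i), indices taken mod 6.
J→K: (-3)(9) − (-6)(5) = 3
K→L: (-6)(15) − (8)(9) = -162
L→M: (8)(8) − (15)(15) = -161
M→N: (15)(-10) − (13)(8) = -254
N→O: (13)(-8) − (-14)(-10) = -244
O→J: (-14)(5) − (-3)(-8) = -94
Σ = -912
Area = |Σ|/2 = 456.
Hole:
P_1→P_2: (4)(0) − (4)(1) = -4
P_2→P_3: (4)(3) − (6)(0) = 12
P_3→P_4: (6)(3) − (5)(3) = 3
P_4→P_1: (5)(1) − (4)(3) = -7
Σ = 4
Area = |Σ|/2 = 2.
Net area = 456 − 2 = 454.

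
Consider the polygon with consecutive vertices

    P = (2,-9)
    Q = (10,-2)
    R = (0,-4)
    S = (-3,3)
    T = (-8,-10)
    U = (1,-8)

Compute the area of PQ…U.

P→Q: (2)(-2) − (10)(-9) = 86
Q→R: (10)(-4) − (0)(-2) = -40
R→S: (0)(3) − (-3)(-4) = -12
S→T: (-3)(-10) − (-8)(3) = 54
T→U: (-8)(-8) − (1)(-10) = 74
U→P: (1)(-9) − (2)(-8) = 7
Σ = 169
Area = |Σ|/2 = 84.5.

84.5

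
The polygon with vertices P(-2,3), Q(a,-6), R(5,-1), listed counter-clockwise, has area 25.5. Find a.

1

The doubled signed area Σ (x_i y_{i+1} − x_{i+1} y_i) is linear in a.
With a=0 it equals 55; the coefficient of a is -4 (from the two edges through Q).
So -4·a + 55 = 2·25.5 = 51 ⇒ a = 1.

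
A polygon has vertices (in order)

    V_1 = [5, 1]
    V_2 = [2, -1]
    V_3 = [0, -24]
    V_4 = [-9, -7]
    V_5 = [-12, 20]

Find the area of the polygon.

Apply Gauss's area formula: 2A = Σ (x_i·y_{i+1} − x_{i+1}·y_i), indices taken mod 5.
Cross-terms: -7, -48, -216, -264, -112  ⇒  Σ = -647
Area = |Σ|/2 = 323.5.

323.5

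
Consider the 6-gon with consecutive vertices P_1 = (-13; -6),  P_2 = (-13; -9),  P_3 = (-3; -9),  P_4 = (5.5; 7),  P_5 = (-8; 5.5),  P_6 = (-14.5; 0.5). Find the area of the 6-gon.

206.5

Apply Gauss's area formula: 2A = Σ (x_i·y_{i+1} − x_{i+1}·y_i), indices taken mod 6.
P_1→P_2: (-13)(-9) − (-13)(-6) = 39
P_2→P_3: (-13)(-9) − (-3)(-9) = 90
P_3→P_4: (-3)(7) − (5.5)(-9) = 28.5
P_4→P_5: (5.5)(5.5) − (-8)(7) = 86.25
P_5→P_6: (-8)(0.5) − (-14.5)(5.5) = 75.75
P_6→P_1: (-14.5)(-6) − (-13)(0.5) = 93.5
Σ = 413
Area = |Σ|/2 = 206.5.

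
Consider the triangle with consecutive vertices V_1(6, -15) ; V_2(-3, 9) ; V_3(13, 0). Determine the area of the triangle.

151.5

V_1→V_2: (6)(9) − (-3)(-15) = 9
V_2→V_3: (-3)(0) − (13)(9) = -117
V_3→V_1: (13)(-15) − (6)(0) = -195
Σ = -303
Area = |Σ|/2 = 151.5.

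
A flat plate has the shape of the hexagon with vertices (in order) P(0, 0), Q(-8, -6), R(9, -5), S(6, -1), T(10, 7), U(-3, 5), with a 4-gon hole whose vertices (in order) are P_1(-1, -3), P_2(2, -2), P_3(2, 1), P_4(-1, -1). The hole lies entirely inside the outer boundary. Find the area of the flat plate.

Outer boundary:
Apply the shoelace (surveyor's) formula: 2A = Σ (x_i·y_{i+1} − x_{i+1}·y_i), indices taken mod 6.
P→Q: (0)(-6) − (-8)(0) = 0
Q→R: (-8)(-5) − (9)(-6) = 94
R→S: (9)(-1) − (6)(-5) = 21
S→T: (6)(7) − (10)(-1) = 52
T→U: (10)(5) − (-3)(7) = 71
U→P: (-3)(0) − (0)(5) = 0
Σ = 238
Area = |Σ|/2 = 119.
Hole:
Apply the shoelace (surveyor's) formula: 2A = Σ (x_i·y_{i+1} − x_{i+1}·y_i), indices taken mod 4.
Cross-terms: 8, 6, -1, 2  ⇒  Σ = 15
Area = |Σ|/2 = 7.5.
Net area = 119 − 7.5 = 111.5.

111.5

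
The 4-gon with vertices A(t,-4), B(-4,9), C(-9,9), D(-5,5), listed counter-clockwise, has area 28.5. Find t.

Write out the shoelace sum; only the two edges meeting at A involve t:
2·Area = [((-5)·(-4) − t·5) + (t·9 − (-4)·(-4))] + 45
       = 4·t + 49 = 57
⇒ t = 2.

2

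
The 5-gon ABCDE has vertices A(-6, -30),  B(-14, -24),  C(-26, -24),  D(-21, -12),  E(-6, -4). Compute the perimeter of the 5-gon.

|AB| = √((-8)² + (6)²) = √100 = 10
|BC| = √((-12)² + (0)²) = √144 = 12
|CD| = √((5)² + (12)²) = √169 = 13
|DE| = √((15)² + (8)²) = √289 = 17
|EA| = √((0)² + (-26)²) = √676 = 26
Perimeter = 10 + 12 + 13 + 17 + 26 = 78.

78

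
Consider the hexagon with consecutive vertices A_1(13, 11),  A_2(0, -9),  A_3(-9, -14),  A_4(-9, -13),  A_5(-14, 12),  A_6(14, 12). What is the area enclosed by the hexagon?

Σ = (-117) + (-81) + (-9) + (-290) + (-336) + (-2) = -835
Area = |Σ|/2 = 417.5.

417.5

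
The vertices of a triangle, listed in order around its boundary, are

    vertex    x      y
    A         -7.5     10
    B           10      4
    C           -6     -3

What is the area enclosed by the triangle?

109.25

Σ = (-130) + (-6) + (-82.5) = -218.5
Area = |Σ|/2 = 109.25.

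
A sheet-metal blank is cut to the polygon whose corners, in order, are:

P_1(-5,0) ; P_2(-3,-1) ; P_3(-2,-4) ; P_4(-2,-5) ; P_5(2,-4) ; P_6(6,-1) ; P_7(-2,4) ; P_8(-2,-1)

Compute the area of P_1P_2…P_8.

Apply the shoelace formula: 2A = Σ (x_i·y_{i+1} − x_{i+1}·y_i), indices taken mod 8.
Cross-terms: 5, 10, 2, 18, 22, 22, 10, -5  ⇒  Σ = 84
Area = |Σ|/2 = 42.

42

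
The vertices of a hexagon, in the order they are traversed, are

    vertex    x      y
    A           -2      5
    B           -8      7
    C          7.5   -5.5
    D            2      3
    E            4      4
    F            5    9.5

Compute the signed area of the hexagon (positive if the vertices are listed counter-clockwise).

Apply the shoelace formula: 2A = Σ (x_i·y_{i+1} − x_{i+1}·y_i), indices taken mod 6.
Cross-terms: 26, -8.5, 33.5, -4, 18, 44  ⇒  Σ = 109
Signed area = Σ/2 = 54.5 (positive ⇒ counter-clockwise traversal).

54.5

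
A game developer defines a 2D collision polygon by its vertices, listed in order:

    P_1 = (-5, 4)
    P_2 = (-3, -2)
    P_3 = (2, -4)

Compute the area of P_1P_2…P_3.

Cross-terms: 22, 16, -12  ⇒  Σ = 26
Area = |Σ|/2 = 13.

13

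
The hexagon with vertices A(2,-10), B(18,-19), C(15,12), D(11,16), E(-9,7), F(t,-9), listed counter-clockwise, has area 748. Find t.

The doubled signed area Σ (x_i y_{i+1} − x_{i+1} y_i) is linear in t.
With t=0 it equals 1071; the coefficient of t is -17 (from the two edges through F).
So -17·t + 1071 = 2·748 = 1496 ⇒ t = -25.

-25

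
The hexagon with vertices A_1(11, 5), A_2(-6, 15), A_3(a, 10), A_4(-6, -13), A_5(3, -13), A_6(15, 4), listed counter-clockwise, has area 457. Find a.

The doubled signed area Σ (x_i y_{i+1} − x_{i+1} y_i) is linear in a.
With a=0 it equals 550; the coefficient of a is -28 (from the two edges through A_3).
So -28·a + 550 = 2·457 = 914 ⇒ a = -13.

-13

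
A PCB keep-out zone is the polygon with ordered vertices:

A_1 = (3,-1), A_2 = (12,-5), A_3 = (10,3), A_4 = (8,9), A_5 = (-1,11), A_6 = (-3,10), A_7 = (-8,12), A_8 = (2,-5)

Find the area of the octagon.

Apply Gauss's area formula: 2A = Σ (x_i·y_{i+1} − x_{i+1}·y_i), indices taken mod 8.
Σ = (-3) + (86) + (66) + (97) + (23) + (44) + (16) + (13) = 342
Area = |Σ|/2 = 171.

171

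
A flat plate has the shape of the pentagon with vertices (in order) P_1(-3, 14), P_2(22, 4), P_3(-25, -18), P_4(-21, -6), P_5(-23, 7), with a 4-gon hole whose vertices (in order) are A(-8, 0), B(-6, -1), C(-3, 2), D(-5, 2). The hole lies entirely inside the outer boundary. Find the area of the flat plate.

Outer boundary:
P_1→P_2: (-3)(4) − (22)(14) = -320
P_2→P_3: (22)(-18) − (-25)(4) = -296
P_3→P_4: (-25)(-6) − (-21)(-18) = -228
P_4→P_5: (-21)(7) − (-23)(-6) = -285
P_5→P_1: (-23)(14) − (-3)(7) = -301
Σ = -1430
Area = |Σ|/2 = 715.
Hole:
Σ = (8) + (-15) + (4) + (16) = 13
Area = |Σ|/2 = 6.5.
Net area = 715 − 6.5 = 708.5.

708.5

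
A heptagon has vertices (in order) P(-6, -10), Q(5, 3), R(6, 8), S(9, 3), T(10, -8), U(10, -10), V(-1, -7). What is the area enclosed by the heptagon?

Σ = (32) + (22) + (-54) + (-102) + (-20) + (-80) + (-32) = -234
Area = |Σ|/2 = 117.

117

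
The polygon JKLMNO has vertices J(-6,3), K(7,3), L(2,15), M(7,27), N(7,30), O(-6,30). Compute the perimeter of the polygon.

|JK| = √((13)² + (0)²) = √169 = 13
|KL| = √((-5)² + (12)²) = √169 = 13
|LM| = √((5)² + (12)²) = √169 = 13
|MN| = √((0)² + (3)²) = √9 = 3
|NO| = √((-13)² + (0)²) = √169 = 13
|OJ| = √((0)² + (-27)²) = √729 = 27
Perimeter = 13 + 13 + 13 + 3 + 13 + 27 = 82.

82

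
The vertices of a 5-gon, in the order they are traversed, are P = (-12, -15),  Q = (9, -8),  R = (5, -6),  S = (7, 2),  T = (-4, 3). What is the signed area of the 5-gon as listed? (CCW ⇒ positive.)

197

Apply the shoelace formula: 2A = Σ (x_i·y_{i+1} − x_{i+1}·y_i), indices taken mod 5.
Σ = (231) + (-14) + (52) + (29) + (96) = 394
Signed area = Σ/2 = 197 (positive ⇒ counter-clockwise traversal).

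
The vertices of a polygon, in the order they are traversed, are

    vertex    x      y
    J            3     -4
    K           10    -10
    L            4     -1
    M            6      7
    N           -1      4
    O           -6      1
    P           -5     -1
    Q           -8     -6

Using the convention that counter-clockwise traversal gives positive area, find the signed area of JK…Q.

105.5

Apply the shoelace formula: 2A = Σ (x_i·y_{i+1} − x_{i+1}·y_i), indices taken mod 8.
Cross-terms: 10, 30, 34, 31, 23, 11, 22, 50  ⇒  Σ = 211
Signed area = Σ/2 = 105.5 (positive ⇒ counter-clockwise traversal).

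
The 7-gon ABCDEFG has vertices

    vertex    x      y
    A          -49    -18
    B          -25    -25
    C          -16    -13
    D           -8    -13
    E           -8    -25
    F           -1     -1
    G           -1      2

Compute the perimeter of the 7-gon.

|AB| = √((24)² + (-7)²) = √625 = 25
|BC| = √((9)² + (12)²) = √225 = 15
|CD| = √((8)² + (0)²) = √64 = 8
|DE| = √((0)² + (-12)²) = √144 = 12
|EF| = √((7)² + (24)²) = √625 = 25
|FG| = √((0)² + (3)²) = √9 = 3
|GA| = √((-48)² + (-20)²) = √2704 = 52
Perimeter = 25 + 15 + 8 + 12 + 25 + 3 + 52 = 140.

140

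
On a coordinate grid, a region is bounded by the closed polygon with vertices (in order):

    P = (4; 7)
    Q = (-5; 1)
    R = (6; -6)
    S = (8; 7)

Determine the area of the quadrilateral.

Apply the surveyor's formula: 2A = Σ (x_i·y_{i+1} − x_{i+1}·y_i), indices taken mod 4.
P→Q: (4)(1) − (-5)(7) = 39
Q→R: (-5)(-6) − (6)(1) = 24
R→S: (6)(7) − (8)(-6) = 90
S→P: (8)(7) − (4)(7) = 28
Σ = 181
Area = |Σ|/2 = 90.5.

90.5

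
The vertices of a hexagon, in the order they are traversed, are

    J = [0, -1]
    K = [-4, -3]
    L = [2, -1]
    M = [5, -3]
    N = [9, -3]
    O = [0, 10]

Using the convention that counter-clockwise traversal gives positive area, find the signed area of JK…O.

J→K: (0)(-3) − (-4)(-1) = -4
K→L: (-4)(-1) − (2)(-3) = 10
L→M: (2)(-3) − (5)(-1) = -1
M→N: (5)(-3) − (9)(-3) = 12
N→O: (9)(10) − (0)(-3) = 90
O→J: (0)(-1) − (0)(10) = 0
Σ = 107
Signed area = Σ/2 = 53.5 (positive ⇒ counter-clockwise traversal).

53.5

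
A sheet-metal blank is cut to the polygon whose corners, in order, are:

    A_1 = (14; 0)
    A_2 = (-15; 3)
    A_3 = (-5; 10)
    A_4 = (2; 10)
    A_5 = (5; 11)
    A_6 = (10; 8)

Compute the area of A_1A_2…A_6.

Σ = (42) + (-135) + (-70) + (-28) + (-70) + (-112) = -373
Area = |Σ|/2 = 186.5.

186.5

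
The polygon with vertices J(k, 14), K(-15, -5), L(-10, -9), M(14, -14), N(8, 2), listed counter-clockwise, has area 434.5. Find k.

The doubled signed area Σ (x_i y_{i+1} − x_{i+1} y_i) is linear in k.
With k=0 it equals 813; the coefficient of k is -7 (from the two edges through J).
So -7·k + 813 = 2·434.5 = 869 ⇒ k = -8.

-8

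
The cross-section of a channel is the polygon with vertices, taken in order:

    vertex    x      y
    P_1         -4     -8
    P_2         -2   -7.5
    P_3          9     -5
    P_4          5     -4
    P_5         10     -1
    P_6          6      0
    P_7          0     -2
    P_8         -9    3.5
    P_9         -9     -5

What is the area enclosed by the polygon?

110

Apply the shoelace (surveyor's) formula: 2A = Σ (x_i·y_{i+1} − x_{i+1}·y_i), indices taken mod 9.
P_1→P_2: (-4)(-7.5) − (-2)(-8) = 14
P_2→P_3: (-2)(-5) − (9)(-7.5) = 77.5
P_3→P_4: (9)(-4) − (5)(-5) = -11
P_4→P_5: (5)(-1) − (10)(-4) = 35
P_5→P_6: (10)(0) − (6)(-1) = 6
P_6→P_7: (6)(-2) − (0)(0) = -12
P_7→P_8: (0)(3.5) − (-9)(-2) = -18
P_8→P_9: (-9)(-5) − (-9)(3.5) = 76.5
P_9→P_1: (-9)(-8) − (-4)(-5) = 52
Σ = 220
Area = |Σ|/2 = 110.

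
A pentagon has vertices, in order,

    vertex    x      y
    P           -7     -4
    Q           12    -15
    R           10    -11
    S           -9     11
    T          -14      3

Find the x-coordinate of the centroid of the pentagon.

-561/193

Apply Gauss's area formula. First the cross-terms c_i = x_i·y_{i+1} − x_{i+1}·y_i:
  153, 18, 11, 127, 77  ⇒  2A = 386, A = 193.
Then Σ (x_i + x_{i+1})·c_i = -3366, so x̄ = -3366 / (6·193) = -561/193.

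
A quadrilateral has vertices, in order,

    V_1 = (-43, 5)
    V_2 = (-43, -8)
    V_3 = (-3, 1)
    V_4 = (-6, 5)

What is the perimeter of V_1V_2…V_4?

96

|V_1V_2| = √((0)² + (-13)²) = √169 = 13
|V_2V_3| = √((40)² + (9)²) = √1681 = 41
|V_3V_4| = √((-3)² + (4)²) = √25 = 5
|V_4V_1| = √((-37)² + (0)²) = √1369 = 37
Perimeter = 13 + 41 + 5 + 37 = 96.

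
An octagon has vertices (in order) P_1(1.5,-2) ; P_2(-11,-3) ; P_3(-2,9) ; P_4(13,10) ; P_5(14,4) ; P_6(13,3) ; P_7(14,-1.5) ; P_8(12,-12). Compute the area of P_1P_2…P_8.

Σ = (-26.5) + (-105) + (-137) + (-88) + (-10) + (-61.5) + (-150) + (-6) = -584
Area = |Σ|/2 = 292.

292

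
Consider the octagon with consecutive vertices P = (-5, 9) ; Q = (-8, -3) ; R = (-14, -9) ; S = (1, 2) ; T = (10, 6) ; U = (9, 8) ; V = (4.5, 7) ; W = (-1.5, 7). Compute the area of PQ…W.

100.25

Cross-terms: 87, 30, -19, -14, 26, 27, 42, 21.5  ⇒  Σ = 200.5
Area = |Σ|/2 = 100.25.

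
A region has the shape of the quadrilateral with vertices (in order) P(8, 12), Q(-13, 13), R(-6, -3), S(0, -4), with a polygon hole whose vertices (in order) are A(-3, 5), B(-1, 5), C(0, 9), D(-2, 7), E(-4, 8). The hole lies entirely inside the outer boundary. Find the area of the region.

209

Outer boundary:
Apply the surveyor's formula: 2A = Σ (x_i·y_{i+1} − x_{i+1}·y_i), indices taken mod 4.
P→Q: (8)(13) − (-13)(12) = 260
Q→R: (-13)(-3) − (-6)(13) = 117
R→S: (-6)(-4) − (0)(-3) = 24
S→P: (0)(12) − (8)(-4) = 32
Σ = 433
Area = |Σ|/2 = 216.5.
Hole:
Apply Gauss's area formula: 2A = Σ (x_i·y_{i+1} − x_{i+1}·y_i), indices taken mod 5.
Cross-terms: -10, -9, 18, 12, 4  ⇒  Σ = 15
Area = |Σ|/2 = 7.5.
Net area = 216.5 − 7.5 = 209.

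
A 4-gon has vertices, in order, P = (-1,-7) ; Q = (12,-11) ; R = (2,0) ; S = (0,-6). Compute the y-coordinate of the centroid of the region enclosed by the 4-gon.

-1802/297

Apply the shoelace (surveyor's) formula. First the cross-terms c_i = x_i·y_{i+1} − x_{i+1}·y_i:
  95, 22, -12, -6  ⇒  2A = 99, A = 49.5.
Then Σ (y_i + y_{i+1})·c_i = -1802, so ȳ = -1802 / (6·49.5) = -1802/297.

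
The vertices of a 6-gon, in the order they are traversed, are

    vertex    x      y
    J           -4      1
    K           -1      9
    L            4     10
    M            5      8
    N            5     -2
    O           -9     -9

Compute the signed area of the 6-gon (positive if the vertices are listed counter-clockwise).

Apply Gauss's area formula: 2A = Σ (x_i·y_{i+1} − x_{i+1}·y_i), indices taken mod 6.
Σ = (-35) + (-46) + (-18) + (-50) + (-63) + (-45) = -257
Signed area = Σ/2 = -128.5 (negative ⇒ clockwise traversal).

-128.5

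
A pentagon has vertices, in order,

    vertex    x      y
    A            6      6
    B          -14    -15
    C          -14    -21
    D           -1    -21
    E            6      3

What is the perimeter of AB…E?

|AB| = √((-20)² + (-21)²) = √841 = 29
|BC| = √((0)² + (-6)²) = √36 = 6
|CD| = √((13)² + (0)²) = √169 = 13
|DE| = √((7)² + (24)²) = √625 = 25
|EA| = √((0)² + (3)²) = √9 = 3
Perimeter = 29 + 6 + 13 + 25 + 3 = 76.

76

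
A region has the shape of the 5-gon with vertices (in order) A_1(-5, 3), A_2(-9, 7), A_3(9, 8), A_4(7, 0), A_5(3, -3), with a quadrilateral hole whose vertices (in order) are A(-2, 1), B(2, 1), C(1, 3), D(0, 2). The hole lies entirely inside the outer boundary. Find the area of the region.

109.5

Outer boundary:
Σ = (-8) + (-135) + (-56) + (-21) + (-6) = -226
Area = |Σ|/2 = 113.
Hole:
Apply the shoelace formula: 2A = Σ (x_i·y_{i+1} − x_{i+1}·y_i), indices taken mod 4.
Σ = (-4) + (5) + (2) + (4) = 7
Area = |Σ|/2 = 3.5.
Net area = 113 − 3.5 = 109.5.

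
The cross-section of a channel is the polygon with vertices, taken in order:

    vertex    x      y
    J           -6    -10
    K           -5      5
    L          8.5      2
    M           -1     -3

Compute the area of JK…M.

Σ = (-80) + (-52.5) + (-23.5) + (-8) = -164
Area = |Σ|/2 = 82.

82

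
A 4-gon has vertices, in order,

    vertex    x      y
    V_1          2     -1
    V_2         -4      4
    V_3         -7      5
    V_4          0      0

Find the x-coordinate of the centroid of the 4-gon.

Apply Gauss's area formula. First the cross-terms c_i = x_i·y_{i+1} − x_{i+1}·y_i:
  4, 8, 0, 0  ⇒  2A = 12, A = 6.
Then Σ (x_i + x_{i+1})·c_i = -96, so x̄ = -96 / (6·6) = -8/3.

-8/3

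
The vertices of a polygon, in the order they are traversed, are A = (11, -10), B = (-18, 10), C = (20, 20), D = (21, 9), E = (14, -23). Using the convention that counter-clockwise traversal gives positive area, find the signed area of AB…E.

Σ = (-70) + (-560) + (-240) + (-609) + (113) = -1366
Signed area = Σ/2 = -683 (negative ⇒ clockwise traversal).

-683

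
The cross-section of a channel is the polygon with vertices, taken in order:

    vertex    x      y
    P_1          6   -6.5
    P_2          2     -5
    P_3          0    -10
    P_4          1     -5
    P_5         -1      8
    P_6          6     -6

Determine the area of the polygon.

34.5

Apply Gauss's area formula: 2A = Σ (x_i·y_{i+1} − x_{i+1}·y_i), indices taken mod 6.
P_1→P_2: (6)(-5) − (2)(-6.5) = -17
P_2→P_3: (2)(-10) − (0)(-5) = -20
P_3→P_4: (0)(-5) − (1)(-10) = 10
P_4→P_5: (1)(8) − (-1)(-5) = 3
P_5→P_6: (-1)(-6) − (6)(8) = -42
P_6→P_1: (6)(-6.5) − (6)(-6) = -3
Σ = -69
Area = |Σ|/2 = 34.5.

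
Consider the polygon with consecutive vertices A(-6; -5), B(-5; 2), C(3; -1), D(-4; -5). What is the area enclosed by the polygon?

33.5

Apply the shoelace formula: 2A = Σ (x_i·y_{i+1} − x_{i+1}·y_i), indices taken mod 4.
Σ = (-37) + (-1) + (-19) + (-10) = -67
Area = |Σ|/2 = 33.5.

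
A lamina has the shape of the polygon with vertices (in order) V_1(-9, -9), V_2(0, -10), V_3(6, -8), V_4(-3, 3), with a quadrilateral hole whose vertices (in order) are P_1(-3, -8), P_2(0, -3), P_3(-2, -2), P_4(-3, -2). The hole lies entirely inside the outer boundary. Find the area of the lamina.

89.5

Outer boundary:
Apply Gauss's area formula: 2A = Σ (x_i·y_{i+1} − x_{i+1}·y_i), indices taken mod 4.
Σ = (90) + (60) + (-6) + (54) = 198
Area = |Σ|/2 = 99.
Hole:
Apply the shoelace formula: 2A = Σ (x_i·y_{i+1} − x_{i+1}·y_i), indices taken mod 4.
Σ = (9) + (-6) + (-2) + (18) = 19
Area = |Σ|/2 = 9.5.
Net area = 99 − 9.5 = 89.5.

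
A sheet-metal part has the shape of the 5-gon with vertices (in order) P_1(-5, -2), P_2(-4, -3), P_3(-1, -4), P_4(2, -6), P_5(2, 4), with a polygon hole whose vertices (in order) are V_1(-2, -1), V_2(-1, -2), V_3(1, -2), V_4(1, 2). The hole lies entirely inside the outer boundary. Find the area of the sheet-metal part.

Outer boundary:
Σ = (7) + (13) + (14) + (20) + (16) = 70
Area = |Σ|/2 = 35.
Hole:
Cross-terms: 3, 4, 4, 3  ⇒  Σ = 14
Area = |Σ|/2 = 7.
Net area = 35 − 7 = 28.

28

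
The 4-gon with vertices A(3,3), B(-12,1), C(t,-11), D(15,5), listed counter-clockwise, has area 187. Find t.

Write out the shoelace sum; only the two edges meeting at C involve t:
2·Area = [((-12)·(-11) − t·1) + (t·5 − 15·(-11))] + 69
       = 4·t + 366 = 374
⇒ t = 2.

2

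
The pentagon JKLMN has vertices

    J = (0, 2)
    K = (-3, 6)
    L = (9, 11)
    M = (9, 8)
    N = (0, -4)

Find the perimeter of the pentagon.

42

|JK| = √((-3)² + (4)²) = √25 = 5
|KL| = √((12)² + (5)²) = √169 = 13
|LM| = √((0)² + (-3)²) = √9 = 3
|MN| = √((-9)² + (-12)²) = √225 = 15
|NJ| = √((0)² + (6)²) = √36 = 6
Perimeter = 5 + 13 + 3 + 15 + 6 = 42.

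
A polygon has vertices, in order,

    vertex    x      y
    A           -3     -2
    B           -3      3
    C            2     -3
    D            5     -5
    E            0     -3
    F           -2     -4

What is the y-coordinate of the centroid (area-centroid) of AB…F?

Apply the surveyor's formula. First the cross-terms c_i = x_i·y_{i+1} − x_{i+1}·y_i:
  -15, 3, 5, -15, -6, -8  ⇒  2A = -36, A = -18.
Then Σ (y_i + y_{i+1})·c_i = 155, so ȳ = 155 / (6·(-18)) = -155/108.

-155/108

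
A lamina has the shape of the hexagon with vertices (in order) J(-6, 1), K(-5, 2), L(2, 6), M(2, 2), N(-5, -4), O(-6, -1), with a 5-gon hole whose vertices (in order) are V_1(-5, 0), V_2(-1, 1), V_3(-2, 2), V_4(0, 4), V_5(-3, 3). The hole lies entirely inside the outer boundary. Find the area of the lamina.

32

Outer boundary:
Σ = (-7) + (-34) + (-8) + (2) + (-19) + (-12) = -78
Area = |Σ|/2 = 39.
Hole:
Apply Gauss's area formula: 2A = Σ (x_i·y_{i+1} − x_{i+1}·y_i), indices taken mod 5.
Cross-terms: -5, 0, -8, 12, 15  ⇒  Σ = 14
Area = |Σ|/2 = 7.
Net area = 39 − 7 = 32.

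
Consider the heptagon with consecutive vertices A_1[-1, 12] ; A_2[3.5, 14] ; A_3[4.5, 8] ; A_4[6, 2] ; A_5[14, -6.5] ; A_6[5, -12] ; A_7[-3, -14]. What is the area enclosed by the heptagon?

Σ = (-56) + (-35) + (-39) + (-67) + (-135.5) + (-106) + (-50) = -488.5
Area = |Σ|/2 = 244.25.

244.25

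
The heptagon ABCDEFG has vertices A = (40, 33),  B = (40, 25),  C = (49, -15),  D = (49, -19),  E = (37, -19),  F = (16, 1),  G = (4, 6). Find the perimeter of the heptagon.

|AB| = √((0)² + (-8)²) = √64 = 8
|BC| = √((9)² + (-40)²) = √1681 = 41
|CD| = √((0)² + (-4)²) = √16 = 4
|DE| = √((-12)² + (0)²) = √144 = 12
|EF| = √((-21)² + (20)²) = √841 = 29
|FG| = √((-12)² + (5)²) = √169 = 13
|GA| = √((36)² + (27)²) = √2025 = 45
Perimeter = 8 + 41 + 4 + 12 + 29 + 13 + 45 = 152.

152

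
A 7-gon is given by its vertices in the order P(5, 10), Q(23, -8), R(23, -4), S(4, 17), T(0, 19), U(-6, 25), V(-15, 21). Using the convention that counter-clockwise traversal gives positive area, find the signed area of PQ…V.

206.5

Apply the shoelace (surveyor's) formula: 2A = Σ (x_i·y_{i+1} − x_{i+1}·y_i), indices taken mod 7.
P→Q: (5)(-8) − (23)(10) = -270
Q→R: (23)(-4) − (23)(-8) = 92
R→S: (23)(17) − (4)(-4) = 407
S→T: (4)(19) − (0)(17) = 76
T→U: (0)(25) − (-6)(19) = 114
U→V: (-6)(21) − (-15)(25) = 249
V→P: (-15)(10) − (5)(21) = -255
Σ = 413
Signed area = Σ/2 = 206.5 (positive ⇒ counter-clockwise traversal).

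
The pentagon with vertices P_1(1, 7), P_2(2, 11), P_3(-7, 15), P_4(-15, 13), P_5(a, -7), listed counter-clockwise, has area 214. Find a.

The doubled signed area Σ (x_i y_{i+1} − x_{i+1} y_i) is linear in a.
With a=0 it equals 350; the coefficient of a is -6 (from the two edges through P_5).
So -6·a + 350 = 2·214 = 428 ⇒ a = -13.

-13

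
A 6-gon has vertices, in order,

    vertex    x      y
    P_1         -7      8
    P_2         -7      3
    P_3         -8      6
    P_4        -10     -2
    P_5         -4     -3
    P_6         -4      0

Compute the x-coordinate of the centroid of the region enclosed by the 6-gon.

Apply the surveyor's formula. First the cross-terms c_i = x_i·y_{i+1} − x_{i+1}·y_i:
  35, -18, 76, 22, -12, -32  ⇒  2A = 71, A = 35.5.
Then Σ (x_i + x_{i+1})·c_i = -1448, so x̄ = -1448 / (6·35.5) = -1448/213.

-1448/213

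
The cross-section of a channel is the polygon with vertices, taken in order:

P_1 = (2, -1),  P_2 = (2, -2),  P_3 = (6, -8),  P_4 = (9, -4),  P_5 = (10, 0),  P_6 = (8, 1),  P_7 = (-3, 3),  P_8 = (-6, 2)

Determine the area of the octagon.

66.5

Apply the shoelace formula: 2A = Σ (x_i·y_{i+1} − x_{i+1}·y_i), indices taken mod 8.
Cross-terms: -2, -4, 48, 40, 10, 27, 12, 2  ⇒  Σ = 133
Area = |Σ|/2 = 66.5.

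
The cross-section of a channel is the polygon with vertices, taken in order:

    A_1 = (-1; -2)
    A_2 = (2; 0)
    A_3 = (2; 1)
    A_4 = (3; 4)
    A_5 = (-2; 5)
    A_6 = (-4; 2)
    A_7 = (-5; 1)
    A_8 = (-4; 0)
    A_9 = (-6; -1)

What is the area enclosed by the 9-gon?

A_1→A_2: (-1)(0) − (2)(-2) = 4
A_2→A_3: (2)(1) − (2)(0) = 2
A_3→A_4: (2)(4) − (3)(1) = 5
A_4→A_5: (3)(5) − (-2)(4) = 23
A_5→A_6: (-2)(2) − (-4)(5) = 16
A_6→A_7: (-4)(1) − (-5)(2) = 6
A_7→A_8: (-5)(0) − (-4)(1) = 4
A_8→A_9: (-4)(-1) − (-6)(0) = 4
A_9→A_1: (-6)(-2) − (-1)(-1) = 11
Σ = 75
Area = |Σ|/2 = 37.5.

37.5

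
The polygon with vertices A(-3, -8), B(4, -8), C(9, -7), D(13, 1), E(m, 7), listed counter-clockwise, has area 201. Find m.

-10

Write out the shoelace sum; only the two edges meeting at E involve m:
2·Area = [(13·7 − m·1) + (m·(-8) − (-3)·7)] + 200
       = -9·m + 312 = 402
⇒ m = -10.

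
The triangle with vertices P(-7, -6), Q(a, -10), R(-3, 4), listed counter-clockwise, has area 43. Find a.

0

The doubled signed area Σ (x_i y_{i+1} − x_{i+1} y_i) is linear in a.
With a=0 it equals 86; the coefficient of a is 10 (from the two edges through Q).
So 10·a + 86 = 2·43 = 86 ⇒ a = 0.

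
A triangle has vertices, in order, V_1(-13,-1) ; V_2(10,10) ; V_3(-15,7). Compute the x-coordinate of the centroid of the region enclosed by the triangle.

Apply the surveyor's formula. First the cross-terms c_i = x_i·y_{i+1} − x_{i+1}·y_i:
  -120, 220, 106  ⇒  2A = 206, A = 103.
Then Σ (x_i + x_{i+1})·c_i = -3708, so x̄ = -3708 / (6·103) = -6.

-6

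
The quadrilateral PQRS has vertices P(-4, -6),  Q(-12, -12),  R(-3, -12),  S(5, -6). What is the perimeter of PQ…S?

38

|PQ| = √((-8)² + (-6)²) = √100 = 10
|QR| = √((9)² + (0)²) = √81 = 9
|RS| = √((8)² + (6)²) = √100 = 10
|SP| = √((-9)² + (0)²) = √81 = 9
Perimeter = 10 + 9 + 10 + 9 = 38.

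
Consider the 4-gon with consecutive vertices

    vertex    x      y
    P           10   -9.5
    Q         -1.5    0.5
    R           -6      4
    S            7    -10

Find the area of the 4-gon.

Apply the surveyor's formula: 2A = Σ (x_i·y_{i+1} − x_{i+1}·y_i), indices taken mod 4.
P→Q: (10)(0.5) − (-1.5)(-9.5) = -9.25
Q→R: (-1.5)(4) − (-6)(0.5) = -3
R→S: (-6)(-10) − (7)(4) = 32
S→P: (7)(-9.5) − (10)(-10) = 33.5
Σ = 53.25
Area = |Σ|/2 = 26.625.

26.625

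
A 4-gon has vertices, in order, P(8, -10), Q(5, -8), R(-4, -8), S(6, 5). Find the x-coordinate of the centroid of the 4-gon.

Apply Gauss's area formula. First the cross-terms c_i = x_i·y_{i+1} − x_{i+1}·y_i:
  -14, -72, 28, -100  ⇒  2A = -158, A = -79.
Then Σ (x_i + x_{i+1})·c_i = -1598, so x̄ = -1598 / (6·(-79)) = 799/237.

799/237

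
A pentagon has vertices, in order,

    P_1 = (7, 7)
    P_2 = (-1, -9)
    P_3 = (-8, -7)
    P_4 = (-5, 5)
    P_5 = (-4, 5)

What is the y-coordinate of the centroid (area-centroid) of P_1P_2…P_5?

-62/99

Apply the surveyor's formula. First the cross-terms c_i = x_i·y_{i+1} − x_{i+1}·y_i:
  -56, -65, -75, -5, -63  ⇒  2A = -264, A = -132.
Then Σ (y_i + y_{i+1})·c_i = 496, so ȳ = 496 / (6·(-132)) = -62/99.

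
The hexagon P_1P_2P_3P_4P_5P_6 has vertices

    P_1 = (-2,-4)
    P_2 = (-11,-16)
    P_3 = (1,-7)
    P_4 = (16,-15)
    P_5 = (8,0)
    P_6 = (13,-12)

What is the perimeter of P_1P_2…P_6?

|P_1P_2| = √((-9)² + (-12)²) = √225 = 15
|P_2P_3| = √((12)² + (9)²) = √225 = 15
|P_3P_4| = √((15)² + (-8)²) = √289 = 17
|P_4P_5| = √((-8)² + (15)²) = √289 = 17
|P_5P_6| = √((5)² + (-12)²) = √169 = 13
|P_6P_1| = √((-15)² + (8)²) = √289 = 17
Perimeter = 15 + 15 + 17 + 17 + 13 + 17 = 94.

94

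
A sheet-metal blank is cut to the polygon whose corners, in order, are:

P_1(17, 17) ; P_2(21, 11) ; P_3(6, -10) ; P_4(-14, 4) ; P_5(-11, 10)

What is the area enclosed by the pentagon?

507.5

Σ = (-170) + (-276) + (-116) + (-96) + (-357) = -1015
Area = |Σ|/2 = 507.5.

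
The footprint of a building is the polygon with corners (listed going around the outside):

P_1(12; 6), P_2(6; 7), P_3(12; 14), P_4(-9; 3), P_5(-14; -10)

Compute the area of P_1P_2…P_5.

Cross-terms: 48, 0, 162, 132, 36  ⇒  Σ = 378
Area = |Σ|/2 = 189.

189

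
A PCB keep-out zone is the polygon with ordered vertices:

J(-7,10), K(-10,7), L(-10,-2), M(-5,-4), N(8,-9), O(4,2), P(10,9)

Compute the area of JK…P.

239.5

Σ = (51) + (90) + (30) + (77) + (52) + (16) + (163) = 479
Area = |Σ|/2 = 239.5.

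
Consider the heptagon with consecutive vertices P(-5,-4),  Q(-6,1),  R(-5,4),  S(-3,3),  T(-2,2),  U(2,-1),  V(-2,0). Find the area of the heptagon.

Apply the surveyor's formula: 2A = Σ (x_i·y_{i+1} − x_{i+1}·y_i), indices taken mod 7.
P→Q: (-5)(1) − (-6)(-4) = -29
Q→R: (-6)(4) − (-5)(1) = -19
R→S: (-5)(3) − (-3)(4) = -3
S→T: (-3)(2) − (-2)(3) = 0
T→U: (-2)(-1) − (2)(2) = -2
U→V: (2)(0) − (-2)(-1) = -2
V→P: (-2)(-4) − (-5)(0) = 8
Σ = -47
Area = |Σ|/2 = 23.5.

23.5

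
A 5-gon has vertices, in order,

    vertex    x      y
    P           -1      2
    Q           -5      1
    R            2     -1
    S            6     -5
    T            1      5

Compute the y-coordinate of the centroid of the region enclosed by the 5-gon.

2/3

Apply the shoelace formula. First the cross-terms c_i = x_i·y_{i+1} − x_{i+1}·y_i:
  9, 3, -4, 35, 7  ⇒  2A = 50, A = 25.
Then Σ (y_i + y_{i+1})·c_i = 100, so ȳ = 100 / (6·25) = 2/3.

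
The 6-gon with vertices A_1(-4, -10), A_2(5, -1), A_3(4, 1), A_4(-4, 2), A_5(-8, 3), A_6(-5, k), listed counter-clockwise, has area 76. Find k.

The doubled signed area Σ (x_i y_{i+1} − x_{i+1} y_i) is linear in k.
With k=0 it equals 144; the coefficient of k is -4 (from the two edges through A_6).
So -4·k + 144 = 2·76 = 152 ⇒ k = -2.

-2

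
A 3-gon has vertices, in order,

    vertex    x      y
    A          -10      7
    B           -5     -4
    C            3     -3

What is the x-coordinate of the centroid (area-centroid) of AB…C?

Apply the shoelace (surveyor's) formula. First the cross-terms c_i = x_i·y_{i+1} − x_{i+1}·y_i:
  75, 27, -9  ⇒  2A = 93, A = 46.5.
Then Σ (x_i + x_{i+1})·c_i = -1116, so x̄ = -1116 / (6·46.5) = -4.

-4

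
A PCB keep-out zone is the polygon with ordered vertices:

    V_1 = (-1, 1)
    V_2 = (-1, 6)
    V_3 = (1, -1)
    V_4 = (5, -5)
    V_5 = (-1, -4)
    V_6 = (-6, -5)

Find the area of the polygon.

Cross-terms: -5, -5, 0, -25, -19, -11  ⇒  Σ = -65
Area = |Σ|/2 = 32.5.

32.5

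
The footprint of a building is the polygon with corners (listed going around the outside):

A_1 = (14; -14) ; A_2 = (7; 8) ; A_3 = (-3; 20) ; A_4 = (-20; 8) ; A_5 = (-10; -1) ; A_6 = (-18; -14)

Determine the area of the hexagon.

710

Σ = (210) + (164) + (376) + (100) + (122) + (448) = 1420
Area = |Σ|/2 = 710.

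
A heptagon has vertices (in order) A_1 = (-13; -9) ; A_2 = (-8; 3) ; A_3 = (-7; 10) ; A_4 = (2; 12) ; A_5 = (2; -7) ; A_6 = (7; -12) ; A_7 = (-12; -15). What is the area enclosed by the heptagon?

Σ = (-111) + (-59) + (-104) + (-38) + (25) + (-249) + (-87) = -623
Area = |Σ|/2 = 311.5.

311.5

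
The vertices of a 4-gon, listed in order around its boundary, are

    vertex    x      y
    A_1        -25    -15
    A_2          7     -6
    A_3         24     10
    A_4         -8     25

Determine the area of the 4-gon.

947

Apply the shoelace (surveyor's) formula: 2A = Σ (x_i·y_{i+1} − x_{i+1}·y_i), indices taken mod 4.
Σ = (255) + (214) + (680) + (745) = 1894
Area = |Σ|/2 = 947.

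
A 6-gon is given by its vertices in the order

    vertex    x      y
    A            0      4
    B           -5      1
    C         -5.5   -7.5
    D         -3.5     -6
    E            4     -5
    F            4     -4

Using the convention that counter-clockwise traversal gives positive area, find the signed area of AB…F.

Apply the shoelace (surveyor's) formula: 2A = Σ (x_i·y_{i+1} − x_{i+1}·y_i), indices taken mod 6.
Cross-terms: 20, 43, 6.75, 41.5, 4, 16  ⇒  Σ = 131.25
Signed area = Σ/2 = 65.625 (positive ⇒ counter-clockwise traversal).

65.625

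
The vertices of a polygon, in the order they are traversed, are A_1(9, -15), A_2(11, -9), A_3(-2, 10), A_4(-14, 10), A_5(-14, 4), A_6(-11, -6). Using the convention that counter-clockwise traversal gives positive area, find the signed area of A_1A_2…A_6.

Apply Gauss's area formula: 2A = Σ (x_i·y_{i+1} − x_{i+1}·y_i), indices taken mod 6.
A_1→A_2: (9)(-9) − (11)(-15) = 84
A_2→A_3: (11)(10) − (-2)(-9) = 92
A_3→A_4: (-2)(10) − (-14)(10) = 120
A_4→A_5: (-14)(4) − (-14)(10) = 84
A_5→A_6: (-14)(-6) − (-11)(4) = 128
A_6→A_1: (-11)(-15) − (9)(-6) = 219
Σ = 727
Signed area = Σ/2 = 363.5 (positive ⇒ counter-clockwise traversal).

363.5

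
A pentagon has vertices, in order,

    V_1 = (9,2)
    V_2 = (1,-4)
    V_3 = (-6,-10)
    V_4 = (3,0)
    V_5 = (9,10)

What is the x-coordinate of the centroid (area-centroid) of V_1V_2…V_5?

103/21

Apply the surveyor's formula. First the cross-terms c_i = x_i·y_{i+1} − x_{i+1}·y_i:
  -38, -34, 30, 30, -72  ⇒  2A = -84, A = -42.
Then Σ (x_i + x_{i+1})·c_i = -1236, so x̄ = -1236 / (6·(-42)) = 103/21.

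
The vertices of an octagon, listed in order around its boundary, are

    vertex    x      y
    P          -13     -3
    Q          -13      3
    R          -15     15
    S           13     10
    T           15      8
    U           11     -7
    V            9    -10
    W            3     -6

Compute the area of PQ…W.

Σ = (-78) + (-150) + (-345) + (-46) + (-193) + (-47) + (-24) + (-87) = -970
Area = |Σ|/2 = 485.

485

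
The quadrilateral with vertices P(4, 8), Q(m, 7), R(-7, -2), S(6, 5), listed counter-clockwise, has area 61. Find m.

The doubled signed area Σ (x_i y_{i+1} − x_{i+1} y_i) is linear in m.
With m=0 it equals 82; the coefficient of m is -10 (from the two edges through Q).
So -10·m + 82 = 2·61 = 122 ⇒ m = -4.

-4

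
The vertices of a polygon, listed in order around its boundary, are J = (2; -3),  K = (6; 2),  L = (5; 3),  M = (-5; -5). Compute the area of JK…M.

22.5

Apply the shoelace (surveyor's) formula: 2A = Σ (x_i·y_{i+1} − x_{i+1}·y_i), indices taken mod 4.
Cross-terms: 22, 8, -10, 25  ⇒  Σ = 45
Area = |Σ|/2 = 22.5.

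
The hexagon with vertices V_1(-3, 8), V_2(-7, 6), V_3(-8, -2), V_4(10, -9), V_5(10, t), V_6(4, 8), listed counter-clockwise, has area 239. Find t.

10

The doubled signed area Σ (x_i y_{i+1} − x_{i+1} y_i) is linear in t.
With t=0 it equals 418; the coefficient of t is 6 (from the two edges through V_5).
So 6·t + 418 = 2·239 = 478 ⇒ t = 10.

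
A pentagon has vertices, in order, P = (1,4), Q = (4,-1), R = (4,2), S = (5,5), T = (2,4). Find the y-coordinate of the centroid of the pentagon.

51/19

Apply the shoelace (surveyor's) formula. First the cross-terms c_i = x_i·y_{i+1} − x_{i+1}·y_i:
  -17, 12, 10, 10, 4  ⇒  2A = 19, A = 9.5.
Then Σ (y_i + y_{i+1})·c_i = 153, so ȳ = 153 / (6·9.5) = 51/19.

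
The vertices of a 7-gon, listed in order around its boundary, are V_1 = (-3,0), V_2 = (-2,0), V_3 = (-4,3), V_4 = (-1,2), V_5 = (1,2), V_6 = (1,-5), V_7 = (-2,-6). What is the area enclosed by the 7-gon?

Apply the shoelace formula: 2A = Σ (x_i·y_{i+1} − x_{i+1}·y_i), indices taken mod 7.
Σ = (0) + (-6) + (-5) + (-4) + (-7) + (-16) + (-18) = -56
Area = |Σ|/2 = 28.

28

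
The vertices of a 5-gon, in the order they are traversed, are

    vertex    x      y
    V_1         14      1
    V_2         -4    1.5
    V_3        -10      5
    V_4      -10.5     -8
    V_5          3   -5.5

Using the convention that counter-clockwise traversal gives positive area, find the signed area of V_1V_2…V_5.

157.125

Apply the surveyor's formula: 2A = Σ (x_i·y_{i+1} − x_{i+1}·y_i), indices taken mod 5.
Σ = (25) + (-5) + (132.5) + (81.75) + (80) = 314.25
Signed area = Σ/2 = 157.125 (positive ⇒ counter-clockwise traversal).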